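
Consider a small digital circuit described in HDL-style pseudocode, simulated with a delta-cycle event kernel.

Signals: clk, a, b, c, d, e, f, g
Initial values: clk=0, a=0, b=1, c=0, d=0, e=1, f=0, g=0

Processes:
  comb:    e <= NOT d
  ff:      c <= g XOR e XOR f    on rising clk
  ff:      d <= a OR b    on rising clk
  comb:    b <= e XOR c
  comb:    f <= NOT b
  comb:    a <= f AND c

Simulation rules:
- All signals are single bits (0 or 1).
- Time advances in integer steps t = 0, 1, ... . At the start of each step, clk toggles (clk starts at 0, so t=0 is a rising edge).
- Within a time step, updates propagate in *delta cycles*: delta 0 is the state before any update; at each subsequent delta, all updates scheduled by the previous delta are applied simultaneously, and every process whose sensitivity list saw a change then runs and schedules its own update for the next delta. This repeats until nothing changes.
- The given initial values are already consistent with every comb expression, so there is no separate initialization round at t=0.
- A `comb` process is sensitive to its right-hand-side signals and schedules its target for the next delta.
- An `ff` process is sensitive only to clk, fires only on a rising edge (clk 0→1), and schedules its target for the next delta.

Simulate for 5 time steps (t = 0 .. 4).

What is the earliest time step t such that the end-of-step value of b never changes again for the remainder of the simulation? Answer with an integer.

2

t=0 Δ0: g=0 c=0 e=1 clk=0 d=0 f=0 a=0 b=1
  Δ1: clk:0→1
  Δ2: c:0→1, d:0→1
  Δ3: e:1→0, b:1→0
  Δ4: f:0→1, b:0→1
  Δ5: f:1→0, a:0→1
  Δ6: a:1→0
  (6Δ to stable)
t=1 Δ0: g=0 c=1 e=0 clk=1 d=1 f=0 a=0 b=1
  Δ1: clk:1→0
  (1Δ to stable)
t=2 Δ0: g=0 c=1 e=0 clk=0 d=1 f=0 a=0 b=1
  Δ1: clk:0→1
  Δ2: c:1→0
  Δ3: b:1→0
  Δ4: f:0→1
  (4Δ to stable)
t=3 Δ0: g=0 c=0 e=0 clk=1 d=1 f=1 a=0 b=0
  Δ1: clk:1→0
  (1Δ to stable)
t=4 Δ0: g=0 c=0 e=0 clk=0 d=1 f=1 a=0 b=0
  Δ1: clk:0→1
  Δ2: c:0→1, d:1→0
  Δ3: e:0→1, a:0→1, b:0→1
  Δ4: f:1→0, b:1→0
  Δ5: f:0→1, a:1→0
  Δ6: a:0→1
  (6Δ to stable)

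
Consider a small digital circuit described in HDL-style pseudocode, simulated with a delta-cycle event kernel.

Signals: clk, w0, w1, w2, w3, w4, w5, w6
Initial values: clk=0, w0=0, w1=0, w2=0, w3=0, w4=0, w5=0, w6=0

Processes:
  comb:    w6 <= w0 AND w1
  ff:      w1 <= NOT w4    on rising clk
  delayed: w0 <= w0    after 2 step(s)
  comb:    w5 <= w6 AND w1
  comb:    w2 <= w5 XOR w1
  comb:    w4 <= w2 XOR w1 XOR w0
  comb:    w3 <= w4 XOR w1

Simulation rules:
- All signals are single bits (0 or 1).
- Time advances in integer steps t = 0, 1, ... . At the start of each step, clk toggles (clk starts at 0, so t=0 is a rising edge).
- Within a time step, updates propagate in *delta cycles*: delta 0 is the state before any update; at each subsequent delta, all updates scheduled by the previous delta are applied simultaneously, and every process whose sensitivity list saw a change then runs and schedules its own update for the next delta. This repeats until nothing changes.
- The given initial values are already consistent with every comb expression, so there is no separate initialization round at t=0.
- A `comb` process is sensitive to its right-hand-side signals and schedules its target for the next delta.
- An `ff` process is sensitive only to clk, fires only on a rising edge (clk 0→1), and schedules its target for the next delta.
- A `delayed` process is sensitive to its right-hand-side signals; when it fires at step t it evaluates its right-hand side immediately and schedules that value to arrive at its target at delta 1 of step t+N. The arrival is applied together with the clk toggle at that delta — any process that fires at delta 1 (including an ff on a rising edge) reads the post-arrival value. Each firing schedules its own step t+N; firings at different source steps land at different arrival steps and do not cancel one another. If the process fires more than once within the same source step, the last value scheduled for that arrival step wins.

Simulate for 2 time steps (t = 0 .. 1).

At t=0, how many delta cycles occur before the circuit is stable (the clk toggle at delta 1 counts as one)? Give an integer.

[bits: w3,w0,w6,w2,w1,w4,w5,clk]
t=0: Δ0=00000000 Δ1=00000001 Δ2=00001001 Δ3=10011101 Δ4=00011001 Δ5=10011001 | 5Δ
t=1: Δ0=10011001 Δ1=10011000 | 1Δ

5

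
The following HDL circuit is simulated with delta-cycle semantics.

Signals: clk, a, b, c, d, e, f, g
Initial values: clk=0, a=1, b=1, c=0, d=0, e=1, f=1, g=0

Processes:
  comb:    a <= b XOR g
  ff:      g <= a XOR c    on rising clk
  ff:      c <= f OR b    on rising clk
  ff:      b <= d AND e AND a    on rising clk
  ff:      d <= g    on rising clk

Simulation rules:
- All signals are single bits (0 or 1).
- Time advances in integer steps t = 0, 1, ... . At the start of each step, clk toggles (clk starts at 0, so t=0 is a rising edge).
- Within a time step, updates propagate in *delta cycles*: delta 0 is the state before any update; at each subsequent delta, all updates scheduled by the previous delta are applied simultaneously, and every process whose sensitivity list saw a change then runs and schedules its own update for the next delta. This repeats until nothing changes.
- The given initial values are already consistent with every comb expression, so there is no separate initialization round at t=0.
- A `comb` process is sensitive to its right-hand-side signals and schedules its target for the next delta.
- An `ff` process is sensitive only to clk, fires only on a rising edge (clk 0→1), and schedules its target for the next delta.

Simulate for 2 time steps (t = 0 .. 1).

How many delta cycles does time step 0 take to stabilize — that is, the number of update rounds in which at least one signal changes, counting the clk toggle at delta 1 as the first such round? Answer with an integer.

2

[bits: a,b,d,c,clk,g,e,f]
t=0: Δ0=11000011 Δ1=11001011 Δ2=10011111 | 2Δ
t=1: Δ0=10011111 Δ1=10010111 | 1Δ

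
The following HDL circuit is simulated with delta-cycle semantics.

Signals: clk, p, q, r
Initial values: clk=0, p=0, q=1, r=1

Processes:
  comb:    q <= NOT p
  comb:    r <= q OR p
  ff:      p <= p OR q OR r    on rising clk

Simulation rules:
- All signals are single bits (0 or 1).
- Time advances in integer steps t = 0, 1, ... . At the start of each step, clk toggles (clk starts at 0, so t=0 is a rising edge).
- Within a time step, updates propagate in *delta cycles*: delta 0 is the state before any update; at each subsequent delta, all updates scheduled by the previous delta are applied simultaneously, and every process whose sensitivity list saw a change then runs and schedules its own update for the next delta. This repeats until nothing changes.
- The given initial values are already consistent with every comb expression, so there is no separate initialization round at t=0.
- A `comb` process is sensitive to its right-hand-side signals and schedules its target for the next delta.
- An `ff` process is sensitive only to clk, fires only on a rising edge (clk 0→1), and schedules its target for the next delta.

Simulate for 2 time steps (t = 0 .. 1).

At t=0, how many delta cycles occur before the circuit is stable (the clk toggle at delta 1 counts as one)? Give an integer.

3

t0.Δ0 r=1 p=0 q=1 clk=0
t0.Δ1 r=1 p=0 q=1 clk=1
t0.Δ2 r=1 p=1 q=1 clk=1
t0.Δ3 r=1 p=1 q=0 clk=1
t1.Δ0 r=1 p=1 q=0 clk=1
t1.Δ1 r=1 p=1 q=0 clk=0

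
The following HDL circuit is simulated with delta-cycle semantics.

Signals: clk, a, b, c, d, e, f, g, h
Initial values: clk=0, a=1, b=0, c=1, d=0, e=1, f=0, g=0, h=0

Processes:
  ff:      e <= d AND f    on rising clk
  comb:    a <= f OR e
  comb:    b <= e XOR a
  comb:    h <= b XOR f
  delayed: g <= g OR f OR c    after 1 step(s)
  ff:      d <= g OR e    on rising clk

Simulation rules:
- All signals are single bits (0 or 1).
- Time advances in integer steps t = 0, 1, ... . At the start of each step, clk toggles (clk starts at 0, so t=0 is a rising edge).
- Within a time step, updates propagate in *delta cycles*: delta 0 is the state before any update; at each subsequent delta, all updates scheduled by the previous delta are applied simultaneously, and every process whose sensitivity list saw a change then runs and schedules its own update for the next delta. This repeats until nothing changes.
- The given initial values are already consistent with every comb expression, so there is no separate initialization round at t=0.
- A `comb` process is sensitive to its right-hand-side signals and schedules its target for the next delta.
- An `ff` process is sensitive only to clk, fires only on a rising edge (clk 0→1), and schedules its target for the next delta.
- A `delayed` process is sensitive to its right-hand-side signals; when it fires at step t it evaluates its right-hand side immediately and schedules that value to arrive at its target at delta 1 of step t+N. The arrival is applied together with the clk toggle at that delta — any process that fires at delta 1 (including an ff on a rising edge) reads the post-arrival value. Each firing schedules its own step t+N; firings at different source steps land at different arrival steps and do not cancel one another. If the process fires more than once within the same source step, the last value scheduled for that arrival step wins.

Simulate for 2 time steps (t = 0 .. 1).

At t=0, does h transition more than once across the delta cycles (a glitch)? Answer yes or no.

yes

t=0 Δ0: g=0 a=1 h=0 c=1 b=0 e=1 clk=0 f=0 d=0
  Δ1: clk:0→1
  Δ2: e:1→0, d:0→1
  Δ3: a:1→0, b:0→1
  Δ4: h:0→1, b:1→0
  Δ5: h:1→0
  (5Δ to stable)
t=1 Δ0: g=0 a=0 h=0 c=1 b=0 e=0 clk=1 f=0 d=1
  Δ1: clk:1→0
  (1Δ to stable)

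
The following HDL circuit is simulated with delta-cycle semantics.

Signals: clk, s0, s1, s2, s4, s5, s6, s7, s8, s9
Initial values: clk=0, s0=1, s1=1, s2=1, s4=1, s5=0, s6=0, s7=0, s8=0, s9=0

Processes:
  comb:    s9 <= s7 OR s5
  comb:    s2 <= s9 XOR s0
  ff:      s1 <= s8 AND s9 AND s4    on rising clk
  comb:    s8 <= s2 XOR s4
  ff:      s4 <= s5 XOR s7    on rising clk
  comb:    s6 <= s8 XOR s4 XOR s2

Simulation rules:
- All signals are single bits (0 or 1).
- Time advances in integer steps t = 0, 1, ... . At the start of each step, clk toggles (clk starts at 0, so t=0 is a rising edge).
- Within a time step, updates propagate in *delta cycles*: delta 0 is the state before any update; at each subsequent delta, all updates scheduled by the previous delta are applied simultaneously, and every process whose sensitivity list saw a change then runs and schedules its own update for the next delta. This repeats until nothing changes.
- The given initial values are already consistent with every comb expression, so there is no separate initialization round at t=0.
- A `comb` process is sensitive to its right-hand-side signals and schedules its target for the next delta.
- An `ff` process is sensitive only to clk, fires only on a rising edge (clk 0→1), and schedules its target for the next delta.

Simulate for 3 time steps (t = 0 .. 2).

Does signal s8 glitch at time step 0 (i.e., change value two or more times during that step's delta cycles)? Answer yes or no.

no

[bits: s1,s0,s6,s4,s2,clk,s9,s5,s8,s7]
t=0: Δ0=1101100000 Δ1=1101110000 Δ2=0100110000 Δ3=0110110010 Δ4=0100110010 | 4Δ
t=1: Δ0=0100110010 Δ1=0100100010 | 1Δ
t=2: Δ0=0100100010 Δ1=0100110010 | 1Δ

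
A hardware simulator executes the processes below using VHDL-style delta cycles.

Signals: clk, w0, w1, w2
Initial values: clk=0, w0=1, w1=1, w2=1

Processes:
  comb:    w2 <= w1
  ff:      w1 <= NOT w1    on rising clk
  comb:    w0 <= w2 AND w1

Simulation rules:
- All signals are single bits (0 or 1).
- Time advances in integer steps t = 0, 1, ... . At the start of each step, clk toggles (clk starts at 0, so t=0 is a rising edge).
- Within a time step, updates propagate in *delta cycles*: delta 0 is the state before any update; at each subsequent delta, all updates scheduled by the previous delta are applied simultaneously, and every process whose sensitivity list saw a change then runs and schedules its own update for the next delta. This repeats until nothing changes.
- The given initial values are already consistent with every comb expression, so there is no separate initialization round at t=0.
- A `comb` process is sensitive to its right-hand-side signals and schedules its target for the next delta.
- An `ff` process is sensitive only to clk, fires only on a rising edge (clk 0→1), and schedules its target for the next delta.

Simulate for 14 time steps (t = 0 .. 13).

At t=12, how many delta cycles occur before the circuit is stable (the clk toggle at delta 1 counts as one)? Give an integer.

3

t0.Δ0 clk=0 w2=1 w1=1 w0=1
t0.Δ1 clk=1 w2=1 w1=1 w0=1
t0.Δ2 clk=1 w2=1 w1=0 w0=1
t0.Δ3 clk=1 w2=0 w1=0 w0=0
t1.Δ0 clk=1 w2=0 w1=0 w0=0
t1.Δ1 clk=0 w2=0 w1=0 w0=0
t2.Δ0 clk=0 w2=0 w1=0 w0=0
t2.Δ1 clk=1 w2=0 w1=0 w0=0
t2.Δ2 clk=1 w2=0 w1=1 w0=0
t2.Δ3 clk=1 w2=1 w1=1 w0=0
t2.Δ4 clk=1 w2=1 w1=1 w0=1
t3.Δ0 clk=1 w2=1 w1=1 w0=1
t3.Δ1 clk=0 w2=1 w1=1 w0=1
t4.Δ0 clk=0 w2=1 w1=1 w0=1
t4.Δ1 clk=1 w2=1 w1=1 w0=1
t4.Δ2 clk=1 w2=1 w1=0 w0=1
t4.Δ3 clk=1 w2=0 w1=0 w0=0
t5.Δ0 clk=1 w2=0 w1=0 w0=0
t5.Δ1 clk=0 w2=0 w1=0 w0=0
t6.Δ0 clk=0 w2=0 w1=0 w0=0
t6.Δ1 clk=1 w2=0 w1=0 w0=0
t6.Δ2 clk=1 w2=0 w1=1 w0=0
t6.Δ3 clk=1 w2=1 w1=1 w0=0
t6.Δ4 clk=1 w2=1 w1=1 w0=1
t7.Δ0 clk=1 w2=1 w1=1 w0=1
t7.Δ1 clk=0 w2=1 w1=1 w0=1
t8.Δ0 clk=0 w2=1 w1=1 w0=1
t8.Δ1 clk=1 w2=1 w1=1 w0=1
t8.Δ2 clk=1 w2=1 w1=0 w0=1
t8.Δ3 clk=1 w2=0 w1=0 w0=0
t9.Δ0 clk=1 w2=0 w1=0 w0=0
t9.Δ1 clk=0 w2=0 w1=0 w0=0
t10.Δ0 clk=0 w2=0 w1=0 w0=0
t10.Δ1 clk=1 w2=0 w1=0 w0=0
t10.Δ2 clk=1 w2=0 w1=1 w0=0
t10.Δ3 clk=1 w2=1 w1=1 w0=0
t10.Δ4 clk=1 w2=1 w1=1 w0=1
t11.Δ0 clk=1 w2=1 w1=1 w0=1
t11.Δ1 clk=0 w2=1 w1=1 w0=1
t12.Δ0 clk=0 w2=1 w1=1 w0=1
t12.Δ1 clk=1 w2=1 w1=1 w0=1
t12.Δ2 clk=1 w2=1 w1=0 w0=1
t12.Δ3 clk=1 w2=0 w1=0 w0=0
t13.Δ0 clk=1 w2=0 w1=0 w0=0
t13.Δ1 clk=0 w2=0 w1=0 w0=0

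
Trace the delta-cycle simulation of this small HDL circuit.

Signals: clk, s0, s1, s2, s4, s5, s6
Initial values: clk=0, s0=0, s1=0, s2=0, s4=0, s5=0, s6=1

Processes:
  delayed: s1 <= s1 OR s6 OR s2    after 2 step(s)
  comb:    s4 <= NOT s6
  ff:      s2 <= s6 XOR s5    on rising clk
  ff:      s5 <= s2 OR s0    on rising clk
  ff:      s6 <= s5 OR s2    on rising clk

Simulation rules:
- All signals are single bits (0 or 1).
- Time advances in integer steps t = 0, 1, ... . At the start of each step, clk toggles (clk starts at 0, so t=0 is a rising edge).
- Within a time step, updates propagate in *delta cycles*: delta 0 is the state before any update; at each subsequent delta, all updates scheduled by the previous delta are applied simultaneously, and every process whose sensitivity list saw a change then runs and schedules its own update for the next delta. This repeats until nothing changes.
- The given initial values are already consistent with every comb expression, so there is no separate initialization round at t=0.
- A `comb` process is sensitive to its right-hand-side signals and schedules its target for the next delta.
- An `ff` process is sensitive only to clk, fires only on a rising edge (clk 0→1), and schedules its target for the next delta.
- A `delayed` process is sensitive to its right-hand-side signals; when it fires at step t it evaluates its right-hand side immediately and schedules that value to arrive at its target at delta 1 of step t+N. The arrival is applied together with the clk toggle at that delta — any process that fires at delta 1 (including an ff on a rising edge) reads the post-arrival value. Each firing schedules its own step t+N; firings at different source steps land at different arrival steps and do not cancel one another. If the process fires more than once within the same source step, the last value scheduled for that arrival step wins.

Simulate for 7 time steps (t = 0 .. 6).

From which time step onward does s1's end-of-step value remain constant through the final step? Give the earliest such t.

t0.Δ0 clk=0 s4=0 s5=0 s0=0 s2=0 s6=1 s1=0
t0.Δ1 clk=1 s4=0 s5=0 s0=0 s2=0 s6=1 s1=0
t0.Δ2 clk=1 s4=0 s5=0 s0=0 s2=1 s6=0 s1=0
t0.Δ3 clk=1 s4=1 s5=0 s0=0 s2=1 s6=0 s1=0
t1.Δ0 clk=1 s4=1 s5=0 s0=0 s2=1 s6=0 s1=0
t1.Δ1 clk=0 s4=1 s5=0 s0=0 s2=1 s6=0 s1=0
t2.Δ0 clk=0 s4=1 s5=0 s0=0 s2=1 s6=0 s1=0
t2.Δ1 clk=1 s4=1 s5=0 s0=0 s2=1 s6=0 s1=1
t2.Δ2 clk=1 s4=1 s5=1 s0=0 s2=0 s6=1 s1=1
t2.Δ3 clk=1 s4=0 s5=1 s0=0 s2=0 s6=1 s1=1
t3.Δ0 clk=1 s4=0 s5=1 s0=0 s2=0 s6=1 s1=1
t3.Δ1 clk=0 s4=0 s5=1 s0=0 s2=0 s6=1 s1=1
t4.Δ0 clk=0 s4=0 s5=1 s0=0 s2=0 s6=1 s1=1
t4.Δ1 clk=1 s4=0 s5=1 s0=0 s2=0 s6=1 s1=1
t4.Δ2 clk=1 s4=0 s5=0 s0=0 s2=0 s6=1 s1=1
t5.Δ0 clk=1 s4=0 s5=0 s0=0 s2=0 s6=1 s1=1
t5.Δ1 clk=0 s4=0 s5=0 s0=0 s2=0 s6=1 s1=1
t6.Δ0 clk=0 s4=0 s5=0 s0=0 s2=0 s6=1 s1=1
t6.Δ1 clk=1 s4=0 s5=0 s0=0 s2=0 s6=1 s1=1
t6.Δ2 clk=1 s4=0 s5=0 s0=0 s2=1 s6=0 s1=1
t6.Δ3 clk=1 s4=1 s5=0 s0=0 s2=1 s6=0 s1=1

2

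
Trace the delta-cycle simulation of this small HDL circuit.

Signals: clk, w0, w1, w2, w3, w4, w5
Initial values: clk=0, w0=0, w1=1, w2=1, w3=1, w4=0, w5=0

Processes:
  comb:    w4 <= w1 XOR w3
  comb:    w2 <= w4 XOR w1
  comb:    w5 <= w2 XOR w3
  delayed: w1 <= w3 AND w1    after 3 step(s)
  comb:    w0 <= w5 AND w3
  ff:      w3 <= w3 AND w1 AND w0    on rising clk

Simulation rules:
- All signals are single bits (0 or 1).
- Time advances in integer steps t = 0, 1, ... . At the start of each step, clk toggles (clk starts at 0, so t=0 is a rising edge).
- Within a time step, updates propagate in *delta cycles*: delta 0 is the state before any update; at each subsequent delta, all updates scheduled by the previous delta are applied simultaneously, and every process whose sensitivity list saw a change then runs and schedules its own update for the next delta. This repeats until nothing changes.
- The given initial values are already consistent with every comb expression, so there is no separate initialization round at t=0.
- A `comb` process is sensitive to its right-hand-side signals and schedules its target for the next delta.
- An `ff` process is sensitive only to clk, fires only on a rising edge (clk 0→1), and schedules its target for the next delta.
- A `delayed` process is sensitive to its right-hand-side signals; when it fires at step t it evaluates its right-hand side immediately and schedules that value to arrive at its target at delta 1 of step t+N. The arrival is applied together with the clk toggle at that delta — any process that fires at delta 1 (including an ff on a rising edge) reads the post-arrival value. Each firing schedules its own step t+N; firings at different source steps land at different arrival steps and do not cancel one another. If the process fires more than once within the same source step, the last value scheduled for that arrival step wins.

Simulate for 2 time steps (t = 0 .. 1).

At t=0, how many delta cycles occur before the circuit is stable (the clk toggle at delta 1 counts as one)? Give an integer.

5

[bits: w5,w3,w0,clk,w2,w4,w1]
t=0: Δ0=0100101 Δ1=0101101 Δ2=0001101 Δ3=1001111 Δ4=1001011 Δ5=0001011 | 5Δ
t=1: Δ0=0001011 Δ1=0000011 | 1Δ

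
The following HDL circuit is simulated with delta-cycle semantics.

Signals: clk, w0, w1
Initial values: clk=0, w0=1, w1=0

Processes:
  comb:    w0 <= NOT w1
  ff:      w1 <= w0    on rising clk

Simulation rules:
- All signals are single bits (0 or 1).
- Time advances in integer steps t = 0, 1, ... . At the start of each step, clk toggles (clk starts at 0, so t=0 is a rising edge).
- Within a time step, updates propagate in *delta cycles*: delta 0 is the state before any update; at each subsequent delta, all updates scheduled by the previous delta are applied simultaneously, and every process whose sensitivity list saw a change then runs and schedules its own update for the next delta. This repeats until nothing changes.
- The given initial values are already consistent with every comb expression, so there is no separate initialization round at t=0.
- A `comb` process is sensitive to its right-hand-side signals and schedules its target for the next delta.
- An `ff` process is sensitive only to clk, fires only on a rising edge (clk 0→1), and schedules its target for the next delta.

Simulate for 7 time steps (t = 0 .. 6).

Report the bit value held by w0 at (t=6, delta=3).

1

t=0 Δ0: w0=1 w1=0 clk=0
  Δ1: clk:0→1
  Δ2: w1:0→1
  Δ3: w0:1→0
  (3Δ to stable)
t=1 Δ0: w0=0 w1=1 clk=1
  Δ1: clk:1→0
  (1Δ to stable)
t=2 Δ0: w0=0 w1=1 clk=0
  Δ1: clk:0→1
  Δ2: w1:1→0
  Δ3: w0:0→1
  (3Δ to stable)
t=3 Δ0: w0=1 w1=0 clk=1
  Δ1: clk:1→0
  (1Δ to stable)
t=4 Δ0: w0=1 w1=0 clk=0
  Δ1: clk:0→1
  Δ2: w1:0→1
  Δ3: w0:1→0
  (3Δ to stable)
t=5 Δ0: w0=0 w1=1 clk=1
  Δ1: clk:1→0
  (1Δ to stable)
t=6 Δ0: w0=0 w1=1 clk=0
  Δ1: clk:0→1
  Δ2: w1:1→0
  Δ3: w0:0→1
  (3Δ to stable)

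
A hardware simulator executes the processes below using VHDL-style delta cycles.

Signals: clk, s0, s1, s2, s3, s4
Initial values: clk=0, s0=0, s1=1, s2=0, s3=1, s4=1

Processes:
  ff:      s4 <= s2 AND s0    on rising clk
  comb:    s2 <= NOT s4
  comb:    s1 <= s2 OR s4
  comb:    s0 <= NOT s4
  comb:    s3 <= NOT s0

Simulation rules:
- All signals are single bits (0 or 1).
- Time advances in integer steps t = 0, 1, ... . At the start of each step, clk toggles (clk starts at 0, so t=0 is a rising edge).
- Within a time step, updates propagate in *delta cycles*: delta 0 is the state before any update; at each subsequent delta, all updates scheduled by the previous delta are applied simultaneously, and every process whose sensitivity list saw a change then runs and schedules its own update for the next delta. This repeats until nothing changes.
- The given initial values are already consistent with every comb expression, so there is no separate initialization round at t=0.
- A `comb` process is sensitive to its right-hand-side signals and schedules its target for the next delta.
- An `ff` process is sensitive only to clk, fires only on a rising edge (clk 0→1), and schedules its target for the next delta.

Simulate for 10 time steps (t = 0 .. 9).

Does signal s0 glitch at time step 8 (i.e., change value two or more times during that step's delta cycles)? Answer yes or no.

no

[bits: s1,clk,s3,s4,s2,s0]
t=0: Δ0=101100 Δ1=111100 Δ2=111000 Δ3=011011 Δ4=110011 | 4Δ
t=1: Δ0=110011 Δ1=100011 | 1Δ
t=2: Δ0=100011 Δ1=110011 Δ2=110111 Δ3=110100 Δ4=111100 | 4Δ
t=3: Δ0=111100 Δ1=101100 | 1Δ
t=4: Δ0=101100 Δ1=111100 Δ2=111000 Δ3=011011 Δ4=110011 | 4Δ
t=5: Δ0=110011 Δ1=100011 | 1Δ
t=6: Δ0=100011 Δ1=110011 Δ2=110111 Δ3=110100 Δ4=111100 | 4Δ
t=7: Δ0=111100 Δ1=101100 | 1Δ
t=8: Δ0=101100 Δ1=111100 Δ2=111000 Δ3=011011 Δ4=110011 | 4Δ
t=9: Δ0=110011 Δ1=100011 | 1Δ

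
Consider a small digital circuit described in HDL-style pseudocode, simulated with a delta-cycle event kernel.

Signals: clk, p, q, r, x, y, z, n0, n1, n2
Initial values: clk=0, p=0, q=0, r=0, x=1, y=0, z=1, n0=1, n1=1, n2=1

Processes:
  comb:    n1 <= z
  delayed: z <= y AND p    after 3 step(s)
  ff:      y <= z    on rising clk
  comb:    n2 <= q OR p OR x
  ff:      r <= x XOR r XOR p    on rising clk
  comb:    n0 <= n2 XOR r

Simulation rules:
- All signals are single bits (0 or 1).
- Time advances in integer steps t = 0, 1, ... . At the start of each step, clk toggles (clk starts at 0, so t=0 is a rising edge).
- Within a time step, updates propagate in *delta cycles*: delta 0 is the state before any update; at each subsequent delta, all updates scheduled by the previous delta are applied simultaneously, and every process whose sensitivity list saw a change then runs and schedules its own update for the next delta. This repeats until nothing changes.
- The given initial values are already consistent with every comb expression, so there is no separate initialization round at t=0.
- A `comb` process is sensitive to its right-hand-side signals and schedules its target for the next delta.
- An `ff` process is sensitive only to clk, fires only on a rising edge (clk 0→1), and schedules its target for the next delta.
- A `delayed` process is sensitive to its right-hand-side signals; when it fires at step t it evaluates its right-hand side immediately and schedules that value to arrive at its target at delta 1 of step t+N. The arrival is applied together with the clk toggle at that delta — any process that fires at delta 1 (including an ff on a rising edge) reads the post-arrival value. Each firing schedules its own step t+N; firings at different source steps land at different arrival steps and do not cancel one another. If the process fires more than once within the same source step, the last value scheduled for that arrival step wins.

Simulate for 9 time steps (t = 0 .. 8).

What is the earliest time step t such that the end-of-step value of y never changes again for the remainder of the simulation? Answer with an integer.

4

t=0 Δ0: p=0 q=0 z=1 n1=1 y=0 n2=1 clk=0 r=0 n0=1 x=1
  Δ1: clk:0→1
  Δ2: y:0→1, r:0→1
  Δ3: n0:1→0
  (3Δ to stable)
t=1 Δ0: p=0 q=0 z=1 n1=1 y=1 n2=1 clk=1 r=1 n0=0 x=1
  Δ1: clk:1→0
  (1Δ to stable)
t=2 Δ0: p=0 q=0 z=1 n1=1 y=1 n2=1 clk=0 r=1 n0=0 x=1
  Δ1: clk:0→1
  Δ2: r:1→0
  Δ3: n0:0→1
  (3Δ to stable)
t=3 Δ0: p=0 q=0 z=1 n1=1 y=1 n2=1 clk=1 r=0 n0=1 x=1
  Δ1: z:1→0, clk:1→0
  Δ2: n1:1→0
  (2Δ to stable)
t=4 Δ0: p=0 q=0 z=0 n1=0 y=1 n2=1 clk=0 r=0 n0=1 x=1
  Δ1: clk:0→1
  Δ2: y:1→0, r:0→1
  Δ3: n0:1→0
  (3Δ to stable)
t=5 Δ0: p=0 q=0 z=0 n1=0 y=0 n2=1 clk=1 r=1 n0=0 x=1
  Δ1: clk:1→0
  (1Δ to stable)
t=6 Δ0: p=0 q=0 z=0 n1=0 y=0 n2=1 clk=0 r=1 n0=0 x=1
  Δ1: clk:0→1
  Δ2: r:1→0
  Δ3: n0:0→1
  (3Δ to stable)
t=7 Δ0: p=0 q=0 z=0 n1=0 y=0 n2=1 clk=1 r=0 n0=1 x=1
  Δ1: clk:1→0
  (1Δ to stable)
t=8 Δ0: p=0 q=0 z=0 n1=0 y=0 n2=1 clk=0 r=0 n0=1 x=1
  Δ1: clk:0→1
  Δ2: r:0→1
  Δ3: n0:1→0
  (3Δ to stable)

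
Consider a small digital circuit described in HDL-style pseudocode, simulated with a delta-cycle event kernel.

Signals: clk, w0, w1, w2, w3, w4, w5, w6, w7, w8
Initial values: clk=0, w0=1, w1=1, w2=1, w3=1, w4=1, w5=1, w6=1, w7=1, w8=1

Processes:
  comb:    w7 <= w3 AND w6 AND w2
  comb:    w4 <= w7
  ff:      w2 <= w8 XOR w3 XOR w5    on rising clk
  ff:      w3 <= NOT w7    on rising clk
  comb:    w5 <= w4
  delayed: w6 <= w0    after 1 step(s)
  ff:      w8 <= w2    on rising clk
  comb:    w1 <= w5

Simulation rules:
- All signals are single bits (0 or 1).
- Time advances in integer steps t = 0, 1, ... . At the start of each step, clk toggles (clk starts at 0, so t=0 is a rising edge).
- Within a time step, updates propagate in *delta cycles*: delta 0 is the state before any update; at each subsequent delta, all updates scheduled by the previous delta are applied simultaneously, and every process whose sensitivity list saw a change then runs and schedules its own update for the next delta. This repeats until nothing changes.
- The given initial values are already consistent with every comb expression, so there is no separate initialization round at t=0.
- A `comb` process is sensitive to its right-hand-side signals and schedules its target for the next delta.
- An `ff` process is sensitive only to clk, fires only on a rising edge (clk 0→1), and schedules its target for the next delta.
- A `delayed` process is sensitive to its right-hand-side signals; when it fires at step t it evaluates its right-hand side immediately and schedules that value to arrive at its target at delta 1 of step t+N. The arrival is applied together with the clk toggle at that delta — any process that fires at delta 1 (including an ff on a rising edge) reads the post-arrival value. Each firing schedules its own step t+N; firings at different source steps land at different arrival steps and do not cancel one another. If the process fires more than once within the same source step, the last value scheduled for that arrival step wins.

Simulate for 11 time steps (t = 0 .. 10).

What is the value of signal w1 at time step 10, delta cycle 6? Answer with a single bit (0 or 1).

[bits: w8,w6,w2,clk,w1,w0,w4,w5,w3,w7]
t=0: Δ0=1110111111 Δ1=1111111111 Δ2=1111111101 Δ3=1111111100 Δ4=1111110100 Δ5=1111110000 Δ6=1111010000 | 6Δ
t=1: Δ0=1111010000 Δ1=1110010000 | 1Δ
t=2: Δ0=1110010000 Δ1=1111010000 Δ2=1111010010 Δ3=1111010011 Δ4=1111011011 Δ5=1111011111 Δ6=1111111111 | 6Δ
t=3: Δ0=1111111111 Δ1=1110111111 | 1Δ
t=4: Δ0=1110111111 Δ1=1111111111 Δ2=1111111101 Δ3=1111111100 Δ4=1111110100 Δ5=1111110000 Δ6=1111010000 | 6Δ
t=5: Δ0=1111010000 Δ1=1110010000 | 1Δ
t=6: Δ0=1110010000 Δ1=1111010000 Δ2=1111010010 Δ3=1111010011 Δ4=1111011011 Δ5=1111011111 Δ6=1111111111 | 6Δ
t=7: Δ0=1111111111 Δ1=1110111111 | 1Δ
t=8: Δ0=1110111111 Δ1=1111111111 Δ2=1111111101 Δ3=1111111100 Δ4=1111110100 Δ5=1111110000 Δ6=1111010000 | 6Δ
t=9: Δ0=1111010000 Δ1=1110010000 | 1Δ
t=10: Δ0=1110010000 Δ1=1111010000 Δ2=1111010010 Δ3=1111010011 Δ4=1111011011 Δ5=1111011111 Δ6=1111111111 | 6Δ

1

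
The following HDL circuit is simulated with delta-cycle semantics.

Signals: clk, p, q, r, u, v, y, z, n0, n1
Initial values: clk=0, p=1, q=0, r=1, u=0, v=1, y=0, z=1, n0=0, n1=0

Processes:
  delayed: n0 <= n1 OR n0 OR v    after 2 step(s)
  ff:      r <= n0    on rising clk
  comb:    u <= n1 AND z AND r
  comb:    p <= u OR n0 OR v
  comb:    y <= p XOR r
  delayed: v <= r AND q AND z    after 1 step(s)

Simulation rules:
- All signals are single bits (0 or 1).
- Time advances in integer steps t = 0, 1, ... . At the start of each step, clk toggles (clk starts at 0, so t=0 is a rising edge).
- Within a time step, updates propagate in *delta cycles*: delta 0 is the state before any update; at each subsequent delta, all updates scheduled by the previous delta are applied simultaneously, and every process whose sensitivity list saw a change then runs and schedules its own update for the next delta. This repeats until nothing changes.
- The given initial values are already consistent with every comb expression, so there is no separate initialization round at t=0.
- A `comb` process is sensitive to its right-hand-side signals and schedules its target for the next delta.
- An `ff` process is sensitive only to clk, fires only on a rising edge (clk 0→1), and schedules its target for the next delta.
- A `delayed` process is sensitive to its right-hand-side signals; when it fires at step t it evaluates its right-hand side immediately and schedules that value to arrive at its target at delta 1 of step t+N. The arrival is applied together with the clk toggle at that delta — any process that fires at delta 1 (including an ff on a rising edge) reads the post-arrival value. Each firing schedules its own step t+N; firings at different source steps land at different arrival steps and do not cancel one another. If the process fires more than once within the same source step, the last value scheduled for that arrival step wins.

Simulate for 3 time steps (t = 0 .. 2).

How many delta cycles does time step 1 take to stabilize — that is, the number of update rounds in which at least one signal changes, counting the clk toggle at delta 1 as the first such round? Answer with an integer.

[bits: v,q,p,n0,u,clk,r,y,n1,z]
t=0: Δ0=1010001001 Δ1=1010011001 Δ2=1010010001 Δ3=1010010101 | 3Δ
t=1: Δ0=1010010101 Δ1=0010000101 Δ2=0000000101 Δ3=0000000001 | 3Δ
t=2: Δ0=0000000001 Δ1=0000010001 | 1Δ

3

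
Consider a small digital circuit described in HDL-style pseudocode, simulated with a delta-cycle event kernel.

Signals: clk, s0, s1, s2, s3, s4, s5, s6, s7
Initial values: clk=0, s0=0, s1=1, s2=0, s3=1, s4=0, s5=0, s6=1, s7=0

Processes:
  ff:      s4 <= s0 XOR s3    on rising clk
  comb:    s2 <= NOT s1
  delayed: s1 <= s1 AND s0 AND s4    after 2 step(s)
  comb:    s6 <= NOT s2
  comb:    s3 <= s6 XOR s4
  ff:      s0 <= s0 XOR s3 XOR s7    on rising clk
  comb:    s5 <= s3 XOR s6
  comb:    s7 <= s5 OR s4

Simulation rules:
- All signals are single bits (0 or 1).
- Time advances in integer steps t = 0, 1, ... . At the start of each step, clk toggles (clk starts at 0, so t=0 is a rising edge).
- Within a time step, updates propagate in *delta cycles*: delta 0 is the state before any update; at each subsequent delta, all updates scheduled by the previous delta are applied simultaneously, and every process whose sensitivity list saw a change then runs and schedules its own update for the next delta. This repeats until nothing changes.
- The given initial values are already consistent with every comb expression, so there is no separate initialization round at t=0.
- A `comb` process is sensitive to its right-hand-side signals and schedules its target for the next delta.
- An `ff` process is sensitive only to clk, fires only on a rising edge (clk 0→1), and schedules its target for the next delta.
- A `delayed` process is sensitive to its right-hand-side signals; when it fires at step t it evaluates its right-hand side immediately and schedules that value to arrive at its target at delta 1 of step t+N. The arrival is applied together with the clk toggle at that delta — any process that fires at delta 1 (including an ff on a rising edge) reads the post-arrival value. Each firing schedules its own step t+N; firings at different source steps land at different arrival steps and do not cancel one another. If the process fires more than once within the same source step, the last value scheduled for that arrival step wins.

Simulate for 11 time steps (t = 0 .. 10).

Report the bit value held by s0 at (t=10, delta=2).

1

t=0 Δ0: s4=0 s6=1 clk=0 s7=0 s2=0 s1=1 s5=0 s3=1 s0=0
  Δ1: clk:0→1
  Δ2: s4:0→1, s0:0→1
  Δ3: s7:0→1, s3:1→0
  Δ4: s5:0→1
  (4Δ to stable)
t=1 Δ0: s4=1 s6=1 clk=1 s7=1 s2=0 s1=1 s5=1 s3=0 s0=1
  Δ1: clk:1→0
  (1Δ to stable)
t=2 Δ0: s4=1 s6=1 clk=0 s7=1 s2=0 s1=1 s5=1 s3=0 s0=1
  Δ1: clk:0→1
  Δ2: s0:1→0
  (2Δ to stable)
t=3 Δ0: s4=1 s6=1 clk=1 s7=1 s2=0 s1=1 s5=1 s3=0 s0=0
  Δ1: clk:1→0
  (1Δ to stable)
t=4 Δ0: s4=1 s6=1 clk=0 s7=1 s2=0 s1=1 s5=1 s3=0 s0=0
  Δ1: clk:0→1, s1:1→0
  Δ2: s4:1→0, s2:0→1, s0:0→1
  Δ3: s6:1→0, s3:0→1
  Δ4: s3:1→0
  Δ5: s5:1→0
  Δ6: s7:1→0
  (6Δ to stable)
t=5 Δ0: s4=0 s6=0 clk=1 s7=0 s2=1 s1=0 s5=0 s3=0 s0=1
  Δ1: clk:1→0
  (1Δ to stable)
t=6 Δ0: s4=0 s6=0 clk=0 s7=0 s2=1 s1=0 s5=0 s3=0 s0=1
  Δ1: clk:0→1
  Δ2: s4:0→1
  Δ3: s7:0→1, s3:0→1
  Δ4: s5:0→1
  (4Δ to stable)
t=7 Δ0: s4=1 s6=0 clk=1 s7=1 s2=1 s1=0 s5=1 s3=1 s0=1
  Δ1: clk:1→0
  (1Δ to stable)
t=8 Δ0: s4=1 s6=0 clk=0 s7=1 s2=1 s1=0 s5=1 s3=1 s0=1
  Δ1: clk:0→1
  Δ2: s4:1→0
  Δ3: s3:1→0
  Δ4: s5:1→0
  Δ5: s7:1→0
  (5Δ to stable)
t=9 Δ0: s4=0 s6=0 clk=1 s7=0 s2=1 s1=0 s5=0 s3=0 s0=1
  Δ1: clk:1→0
  (1Δ to stable)
t=10 Δ0: s4=0 s6=0 clk=0 s7=0 s2=1 s1=0 s5=0 s3=0 s0=1
  Δ1: clk:0→1
  Δ2: s4:0→1
  Δ3: s7:0→1, s3:0→1
  Δ4: s5:0→1
  (4Δ to stable)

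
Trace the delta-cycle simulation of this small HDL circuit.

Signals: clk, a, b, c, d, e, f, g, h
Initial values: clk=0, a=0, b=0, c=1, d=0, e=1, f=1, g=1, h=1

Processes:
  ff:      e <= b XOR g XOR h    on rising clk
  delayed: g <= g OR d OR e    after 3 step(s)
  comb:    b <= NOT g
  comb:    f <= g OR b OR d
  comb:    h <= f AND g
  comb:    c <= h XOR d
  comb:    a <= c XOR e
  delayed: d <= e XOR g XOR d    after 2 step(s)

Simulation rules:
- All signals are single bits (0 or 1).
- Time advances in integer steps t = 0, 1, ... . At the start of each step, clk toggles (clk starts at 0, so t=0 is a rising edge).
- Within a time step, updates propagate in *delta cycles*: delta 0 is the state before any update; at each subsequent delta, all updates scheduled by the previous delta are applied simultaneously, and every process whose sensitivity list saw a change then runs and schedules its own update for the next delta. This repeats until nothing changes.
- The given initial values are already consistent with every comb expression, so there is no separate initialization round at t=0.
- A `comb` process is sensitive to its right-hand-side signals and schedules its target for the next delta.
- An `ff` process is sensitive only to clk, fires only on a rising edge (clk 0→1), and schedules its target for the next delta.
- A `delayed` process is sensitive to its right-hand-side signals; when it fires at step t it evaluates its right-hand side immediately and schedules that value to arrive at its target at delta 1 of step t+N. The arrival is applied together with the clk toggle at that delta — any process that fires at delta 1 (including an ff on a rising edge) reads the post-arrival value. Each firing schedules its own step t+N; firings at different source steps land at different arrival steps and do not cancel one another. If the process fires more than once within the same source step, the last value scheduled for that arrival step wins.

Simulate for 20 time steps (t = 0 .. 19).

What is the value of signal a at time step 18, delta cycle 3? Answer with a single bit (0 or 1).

0

t=0 Δ0: f=1 e=1 clk=0 g=1 b=0 c=1 a=0 d=0 h=1
  Δ1: clk:0→1
  Δ2: e:1→0
  Δ3: a:0→1
  (3Δ to stable)
t=1 Δ0: f=1 e=0 clk=1 g=1 b=0 c=1 a=1 d=0 h=1
  Δ1: clk:1→0
  (1Δ to stable)
t=2 Δ0: f=1 e=0 clk=0 g=1 b=0 c=1 a=1 d=0 h=1
  Δ1: clk:0→1, d:0→1
  Δ2: c:1→0
  Δ3: a:1→0
  (3Δ to stable)
t=3 Δ0: f=1 e=0 clk=1 g=1 b=0 c=0 a=0 d=1 h=1
  Δ1: clk:1→0
  (1Δ to stable)
t=4 Δ0: f=1 e=0 clk=0 g=1 b=0 c=0 a=0 d=1 h=1
  Δ1: clk:0→1, d:1→0
  Δ2: c:0→1
  Δ3: a:0→1
  (3Δ to stable)
t=5 Δ0: f=1 e=0 clk=1 g=1 b=0 c=1 a=1 d=0 h=1
  Δ1: clk:1→0
  (1Δ to stable)
t=6 Δ0: f=1 e=0 clk=0 g=1 b=0 c=1 a=1 d=0 h=1
  Δ1: clk:0→1, d:0→1
  Δ2: c:1→0
  Δ3: a:1→0
  (3Δ to stable)
t=7 Δ0: f=1 e=0 clk=1 g=1 b=0 c=0 a=0 d=1 h=1
  Δ1: clk:1→0
  (1Δ to stable)
t=8 Δ0: f=1 e=0 clk=0 g=1 b=0 c=0 a=0 d=1 h=1
  Δ1: clk:0→1, d:1→0
  Δ2: c:0→1
  Δ3: a:0→1
  (3Δ to stable)
t=9 Δ0: f=1 e=0 clk=1 g=1 b=0 c=1 a=1 d=0 h=1
  Δ1: clk:1→0
  (1Δ to stable)
t=10 Δ0: f=1 e=0 clk=0 g=1 b=0 c=1 a=1 d=0 h=1
  Δ1: clk:0→1, d:0→1
  Δ2: c:1→0
  Δ3: a:1→0
  (3Δ to stable)
t=11 Δ0: f=1 e=0 clk=1 g=1 b=0 c=0 a=0 d=1 h=1
  Δ1: clk:1→0
  (1Δ to stable)
t=12 Δ0: f=1 e=0 clk=0 g=1 b=0 c=0 a=0 d=1 h=1
  Δ1: clk:0→1, d:1→0
  Δ2: c:0→1
  Δ3: a:0→1
  (3Δ to stable)
t=13 Δ0: f=1 e=0 clk=1 g=1 b=0 c=1 a=1 d=0 h=1
  Δ1: clk:1→0
  (1Δ to stable)
t=14 Δ0: f=1 e=0 clk=0 g=1 b=0 c=1 a=1 d=0 h=1
  Δ1: clk:0→1, d:0→1
  Δ2: c:1→0
  Δ3: a:1→0
  (3Δ to stable)
t=15 Δ0: f=1 e=0 clk=1 g=1 b=0 c=0 a=0 d=1 h=1
  Δ1: clk:1→0
  (1Δ to stable)
t=16 Δ0: f=1 e=0 clk=0 g=1 b=0 c=0 a=0 d=1 h=1
  Δ1: clk:0→1, d:1→0
  Δ2: c:0→1
  Δ3: a:0→1
  (3Δ to stable)
t=17 Δ0: f=1 e=0 clk=1 g=1 b=0 c=1 a=1 d=0 h=1
  Δ1: clk:1→0
  (1Δ to stable)
t=18 Δ0: f=1 e=0 clk=0 g=1 b=0 c=1 a=1 d=0 h=1
  Δ1: clk:0→1, d:0→1
  Δ2: c:1→0
  Δ3: a:1→0
  (3Δ to stable)
t=19 Δ0: f=1 e=0 clk=1 g=1 b=0 c=0 a=0 d=1 h=1
  Δ1: clk:1→0
  (1Δ to stable)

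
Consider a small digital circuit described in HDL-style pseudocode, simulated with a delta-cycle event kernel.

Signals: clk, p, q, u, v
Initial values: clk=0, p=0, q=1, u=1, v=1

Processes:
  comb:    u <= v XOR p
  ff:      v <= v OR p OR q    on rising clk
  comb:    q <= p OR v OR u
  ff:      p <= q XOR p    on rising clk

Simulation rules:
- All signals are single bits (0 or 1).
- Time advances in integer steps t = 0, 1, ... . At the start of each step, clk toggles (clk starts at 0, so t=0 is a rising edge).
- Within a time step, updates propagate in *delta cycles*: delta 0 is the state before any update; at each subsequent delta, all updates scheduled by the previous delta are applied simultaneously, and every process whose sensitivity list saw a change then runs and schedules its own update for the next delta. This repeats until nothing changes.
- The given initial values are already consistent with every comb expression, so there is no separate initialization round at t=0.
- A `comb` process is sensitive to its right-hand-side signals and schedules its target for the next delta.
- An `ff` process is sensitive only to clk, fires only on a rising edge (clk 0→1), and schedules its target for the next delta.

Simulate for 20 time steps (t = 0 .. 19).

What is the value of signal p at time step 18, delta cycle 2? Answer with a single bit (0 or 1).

[bits: q,clk,v,u,p]
t=0: Δ0=10110 Δ1=11110 Δ2=11111 Δ3=11101 | 3Δ
t=1: Δ0=11101 Δ1=10101 | 1Δ
t=2: Δ0=10101 Δ1=11101 Δ2=11100 Δ3=11110 | 3Δ
t=3: Δ0=11110 Δ1=10110 | 1Δ
t=4: Δ0=10110 Δ1=11110 Δ2=11111 Δ3=11101 | 3Δ
t=5: Δ0=11101 Δ1=10101 | 1Δ
t=6: Δ0=10101 Δ1=11101 Δ2=11100 Δ3=11110 | 3Δ
t=7: Δ0=11110 Δ1=10110 | 1Δ
t=8: Δ0=10110 Δ1=11110 Δ2=11111 Δ3=11101 | 3Δ
t=9: Δ0=11101 Δ1=10101 | 1Δ
t=10: Δ0=10101 Δ1=11101 Δ2=11100 Δ3=11110 | 3Δ
t=11: Δ0=11110 Δ1=10110 | 1Δ
t=12: Δ0=10110 Δ1=11110 Δ2=11111 Δ3=11101 | 3Δ
t=13: Δ0=11101 Δ1=10101 | 1Δ
t=14: Δ0=10101 Δ1=11101 Δ2=11100 Δ3=11110 | 3Δ
t=15: Δ0=11110 Δ1=10110 | 1Δ
t=16: Δ0=10110 Δ1=11110 Δ2=11111 Δ3=11101 | 3Δ
t=17: Δ0=11101 Δ1=10101 | 1Δ
t=18: Δ0=10101 Δ1=11101 Δ2=11100 Δ3=11110 | 3Δ
t=19: Δ0=11110 Δ1=10110 | 1Δ

0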